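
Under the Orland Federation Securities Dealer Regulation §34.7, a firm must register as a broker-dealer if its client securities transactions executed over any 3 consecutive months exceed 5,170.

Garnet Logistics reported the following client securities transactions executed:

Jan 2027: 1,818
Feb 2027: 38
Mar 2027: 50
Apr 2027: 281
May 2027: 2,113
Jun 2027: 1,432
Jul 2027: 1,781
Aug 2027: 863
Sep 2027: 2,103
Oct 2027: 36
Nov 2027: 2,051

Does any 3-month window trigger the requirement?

Jan 2027–Mar 2027: 1,818 + 38 + 50 = 1,906 (under)
Feb 2027–Apr 2027: 38 + 50 + 281 = 369 (under)
Mar 2027–May 2027: 50 + 281 + 2,113 = 2,444 (under)
Apr 2027–Jun 2027: 281 + 2,113 + 1,432 = 3,826 (under)
May 2027–Jul 2027: 2,113 + 1,432 + 1,781 = 5,326 (over)
Jun 2027–Aug 2027: 1,432 + 1,781 + 863 = 4,076 (under)
Jul 2027–Sep 2027: 1,781 + 863 + 2,103 = 4,747 (under)
Aug 2027–Oct 2027: 863 + 2,103 + 36 = 3,002 (under)
Sep 2027–Nov 2027: 2,103 + 36 + 2,051 = 4,190 (under)
At least one window exceeds 5,170.

Yes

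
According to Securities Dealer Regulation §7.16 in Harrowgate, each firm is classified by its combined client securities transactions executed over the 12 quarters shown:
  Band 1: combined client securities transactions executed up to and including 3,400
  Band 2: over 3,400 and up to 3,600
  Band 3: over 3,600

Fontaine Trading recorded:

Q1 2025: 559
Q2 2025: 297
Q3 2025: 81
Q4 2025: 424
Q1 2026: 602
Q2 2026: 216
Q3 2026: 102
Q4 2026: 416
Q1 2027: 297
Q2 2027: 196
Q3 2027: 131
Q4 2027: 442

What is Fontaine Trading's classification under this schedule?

Band 3

Combined client securities transactions executed: 559 + 297 + 81 + 424 + 602 + 216 + 102 + 416 + 297 + 196 + 131 + 442 = 3,763.
3,763 > 3,600, so Band 3 applies.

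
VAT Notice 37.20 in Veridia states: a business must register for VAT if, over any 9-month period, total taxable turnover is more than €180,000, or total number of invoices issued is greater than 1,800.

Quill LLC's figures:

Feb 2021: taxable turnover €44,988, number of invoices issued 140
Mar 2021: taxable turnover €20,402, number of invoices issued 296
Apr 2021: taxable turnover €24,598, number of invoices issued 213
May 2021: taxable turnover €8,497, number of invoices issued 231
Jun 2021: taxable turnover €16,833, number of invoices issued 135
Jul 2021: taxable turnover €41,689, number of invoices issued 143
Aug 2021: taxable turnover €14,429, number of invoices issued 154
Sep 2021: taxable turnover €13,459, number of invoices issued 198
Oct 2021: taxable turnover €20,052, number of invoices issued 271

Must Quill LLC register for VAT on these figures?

Yes

Total taxable turnover: €44,988 + €20,402 + €24,598 + €8,497 + €16,833 + €41,689 + €14,429 + €13,459 + €20,052 = €204,947 (> €180,000).
Total number of invoices issued: 140 + 296 + 213 + 231 + 135 + 143 + 154 + 198 + 271 = 1,781 (≤ 1,800).
The test is 'or': at least one threshold is exceeded.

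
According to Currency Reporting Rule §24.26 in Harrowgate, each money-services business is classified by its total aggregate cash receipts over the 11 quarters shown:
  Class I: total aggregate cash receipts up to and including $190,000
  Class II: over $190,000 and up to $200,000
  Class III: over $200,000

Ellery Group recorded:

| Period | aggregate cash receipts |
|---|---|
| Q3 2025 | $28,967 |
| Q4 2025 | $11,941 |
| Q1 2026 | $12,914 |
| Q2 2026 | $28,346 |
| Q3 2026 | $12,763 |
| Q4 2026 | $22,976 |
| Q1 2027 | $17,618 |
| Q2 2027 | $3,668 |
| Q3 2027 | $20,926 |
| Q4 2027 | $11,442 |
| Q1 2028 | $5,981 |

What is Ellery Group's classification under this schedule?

Class I

Total aggregate cash receipts: $28,967 + $11,941 + $12,914 + $28,346 + $12,763 + $22,976 + $17,618 + $3,668 + $20,926 + $11,442 + $5,981 = $177,542.
$177,542 ≤ $190,000, so Class I applies.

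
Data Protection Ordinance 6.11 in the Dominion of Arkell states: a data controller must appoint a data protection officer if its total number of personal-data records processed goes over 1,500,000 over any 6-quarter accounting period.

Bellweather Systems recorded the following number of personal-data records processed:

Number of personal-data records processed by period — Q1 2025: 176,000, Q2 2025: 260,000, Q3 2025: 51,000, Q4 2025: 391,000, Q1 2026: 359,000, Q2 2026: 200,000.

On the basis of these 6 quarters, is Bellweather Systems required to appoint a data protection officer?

No

Total number of personal-data records processed: 176,000 + 260,000 + 51,000 + 391,000 + 359,000 + 200,000 = 1,437,000.
1,437,000 ≤ 1,500,000, so the threshold is not exceeded.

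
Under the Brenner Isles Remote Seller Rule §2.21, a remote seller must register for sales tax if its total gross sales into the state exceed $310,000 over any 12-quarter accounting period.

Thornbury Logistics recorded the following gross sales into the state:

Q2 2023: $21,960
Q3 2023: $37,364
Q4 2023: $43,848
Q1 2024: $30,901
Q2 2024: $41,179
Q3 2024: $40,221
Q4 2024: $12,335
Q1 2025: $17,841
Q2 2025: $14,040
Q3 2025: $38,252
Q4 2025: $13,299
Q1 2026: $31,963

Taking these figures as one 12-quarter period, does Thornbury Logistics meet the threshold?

Total gross sales into the state: $21,960 + $37,364 + $43,848 + $30,901 + $41,179 + $40,221 + $12,335 + $17,841 + $14,040 + $38,252 + $13,299 + $31,963 = $343,203.
$343,203 > $310,000, so the threshold is exceeded.

Yes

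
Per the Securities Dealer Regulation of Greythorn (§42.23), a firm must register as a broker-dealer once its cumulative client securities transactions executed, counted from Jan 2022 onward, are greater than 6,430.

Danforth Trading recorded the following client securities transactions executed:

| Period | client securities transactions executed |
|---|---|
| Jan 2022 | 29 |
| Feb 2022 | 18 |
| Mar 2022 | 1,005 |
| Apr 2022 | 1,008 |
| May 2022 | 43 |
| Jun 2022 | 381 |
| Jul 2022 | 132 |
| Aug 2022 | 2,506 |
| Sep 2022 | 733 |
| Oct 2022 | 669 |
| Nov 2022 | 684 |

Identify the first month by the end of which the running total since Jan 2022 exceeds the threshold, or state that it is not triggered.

Oct 2022

Through Jan 2022: 29
Through Feb 2022: 47
Through Mar 2022: 1,052
Through Apr 2022: 2,060
Through May 2022: 2,103
Through Jun 2022: 2,484
Through Jul 2022: 2,616
Through Aug 2022: 5,122
Through Sep 2022: 5,855
Through Oct 2022: 6,524 ← exceeds threshold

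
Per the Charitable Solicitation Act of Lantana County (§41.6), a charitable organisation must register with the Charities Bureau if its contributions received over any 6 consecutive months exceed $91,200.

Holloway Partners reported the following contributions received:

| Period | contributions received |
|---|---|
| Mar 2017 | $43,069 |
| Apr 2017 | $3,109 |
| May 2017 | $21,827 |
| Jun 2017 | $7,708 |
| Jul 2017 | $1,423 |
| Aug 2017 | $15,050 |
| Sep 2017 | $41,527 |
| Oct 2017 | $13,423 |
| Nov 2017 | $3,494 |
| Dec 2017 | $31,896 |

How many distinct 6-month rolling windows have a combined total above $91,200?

Mar 2017–Aug 2017: $43,069 + $3,109 + $21,827 + $7,708 + $1,423 + $15,050 = $92,186 (over)
Apr 2017–Sep 2017: $3,109 + $21,827 + $7,708 + $1,423 + $15,050 + $41,527 = $90,644 (under)
May 2017–Oct 2017: $21,827 + $7,708 + $1,423 + $15,050 + $41,527 + $13,423 = $100,958 (over)
Jun 2017–Nov 2017: $7,708 + $1,423 + $15,050 + $41,527 + $13,423 + $3,494 = $82,625 (under)
Jul 2017–Dec 2017: $1,423 + $15,050 + $41,527 + $13,423 + $3,494 + $31,896 = $106,813 (over)
3 windows exceed the threshold.

3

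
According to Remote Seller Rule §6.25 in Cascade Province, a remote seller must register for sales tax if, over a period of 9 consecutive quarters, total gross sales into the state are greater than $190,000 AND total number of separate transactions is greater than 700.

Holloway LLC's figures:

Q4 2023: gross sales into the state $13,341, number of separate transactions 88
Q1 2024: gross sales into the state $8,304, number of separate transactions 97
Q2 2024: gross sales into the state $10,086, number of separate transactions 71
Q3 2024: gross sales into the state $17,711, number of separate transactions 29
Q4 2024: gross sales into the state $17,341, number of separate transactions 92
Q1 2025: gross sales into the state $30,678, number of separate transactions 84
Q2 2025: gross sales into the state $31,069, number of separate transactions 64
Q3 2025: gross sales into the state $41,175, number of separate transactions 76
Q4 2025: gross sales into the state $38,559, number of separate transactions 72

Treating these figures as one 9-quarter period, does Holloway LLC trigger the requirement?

No

Total gross sales into the state: $13,341 + $8,304 + $10,086 + $17,711 + $17,341 + $30,678 + $31,069 + $41,175 + $38,559 = $208,264 (> $190,000).
Total number of separate transactions: 88 + 97 + 71 + 29 + 92 + 84 + 64 + 76 + 72 = 673 (≤ 700).
The test is 'and': the rule requires both, and at least one is not exceeded.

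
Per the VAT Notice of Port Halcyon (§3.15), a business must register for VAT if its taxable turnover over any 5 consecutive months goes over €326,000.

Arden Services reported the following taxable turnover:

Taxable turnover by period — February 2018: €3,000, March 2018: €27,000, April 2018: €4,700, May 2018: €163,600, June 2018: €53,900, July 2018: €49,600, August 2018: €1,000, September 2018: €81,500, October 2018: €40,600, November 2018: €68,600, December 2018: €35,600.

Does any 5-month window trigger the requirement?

February 2018–June 2018: €3,000 + €27,000 + €4,700 + €163,600 + €53,900 = €252,200 (under)
March 2018–July 2018: €27,000 + €4,700 + €163,600 + €53,900 + €49,600 = €298,800 (under)
April 2018–August 2018: €4,700 + €163,600 + €53,900 + €49,600 + €1,000 = €272,800 (under)
May 2018–September 2018: €163,600 + €53,900 + €49,600 + €1,000 + €81,500 = €349,600 (over)
June 2018–October 2018: €53,900 + €49,600 + €1,000 + €81,500 + €40,600 = €226,600 (under)
July 2018–November 2018: €49,600 + €1,000 + €81,500 + €40,600 + €68,600 = €241,300 (under)
August 2018–December 2018: €1,000 + €81,500 + €40,600 + €68,600 + €35,600 = €227,300 (under)
At least one window exceeds €326,000.

Yes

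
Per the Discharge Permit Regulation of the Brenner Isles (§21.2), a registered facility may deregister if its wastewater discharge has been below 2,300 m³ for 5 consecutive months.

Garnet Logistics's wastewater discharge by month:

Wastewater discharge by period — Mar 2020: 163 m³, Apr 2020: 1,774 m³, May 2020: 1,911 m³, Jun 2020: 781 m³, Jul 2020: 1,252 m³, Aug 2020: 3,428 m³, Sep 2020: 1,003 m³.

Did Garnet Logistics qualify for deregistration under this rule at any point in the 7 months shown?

Yes

Months below 2,300 m³: Mar 2020, Apr 2020, May 2020, Jun 2020, Jul 2020, Sep 2020.
Longest run of consecutive months below the threshold: 5.
5 ≥ 5, so Garnet Logistics became eligible.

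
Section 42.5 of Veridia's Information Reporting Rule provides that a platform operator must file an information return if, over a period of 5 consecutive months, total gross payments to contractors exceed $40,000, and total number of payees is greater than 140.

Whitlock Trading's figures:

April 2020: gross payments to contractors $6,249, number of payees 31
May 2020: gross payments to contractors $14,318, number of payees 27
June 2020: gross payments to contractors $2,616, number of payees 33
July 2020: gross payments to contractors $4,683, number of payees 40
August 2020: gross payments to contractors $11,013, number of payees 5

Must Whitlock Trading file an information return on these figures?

Total gross payments to contractors: $6,249 + $14,318 + $2,616 + $4,683 + $11,013 = $38,879 (≤ $40,000).
Total number of payees: 31 + 27 + 33 + 40 + 5 = 136 (≤ 140).
The test is 'and': the rule requires both, and at least one is not exceeded.

No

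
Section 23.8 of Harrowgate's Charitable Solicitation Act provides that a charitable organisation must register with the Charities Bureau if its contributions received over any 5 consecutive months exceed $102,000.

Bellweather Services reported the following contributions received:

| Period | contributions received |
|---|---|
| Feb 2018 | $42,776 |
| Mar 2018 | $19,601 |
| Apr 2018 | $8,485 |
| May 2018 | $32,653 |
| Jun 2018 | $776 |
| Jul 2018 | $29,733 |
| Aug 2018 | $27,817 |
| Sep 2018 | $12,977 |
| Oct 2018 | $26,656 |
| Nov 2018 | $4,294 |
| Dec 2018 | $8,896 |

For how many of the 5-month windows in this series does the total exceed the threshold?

2

Feb 2018–Jun 2018: $42,776 + $19,601 + $8,485 + $32,653 + $776 = $104,291 (over)
Mar 2018–Jul 2018: $19,601 + $8,485 + $32,653 + $776 + $29,733 = $91,248 (under)
Apr 2018–Aug 2018: $8,485 + $32,653 + $776 + $29,733 + $27,817 = $99,464 (under)
May 2018–Sep 2018: $32,653 + $776 + $29,733 + $27,817 + $12,977 = $103,956 (over)
Jun 2018–Oct 2018: $776 + $29,733 + $27,817 + $12,977 + $26,656 = $97,959 (under)
Jul 2018–Nov 2018: $29,733 + $27,817 + $12,977 + $26,656 + $4,294 = $101,477 (under)
Aug 2018–Dec 2018: $27,817 + $12,977 + $26,656 + $4,294 + $8,896 = $80,640 (under)
2 windows exceed the threshold.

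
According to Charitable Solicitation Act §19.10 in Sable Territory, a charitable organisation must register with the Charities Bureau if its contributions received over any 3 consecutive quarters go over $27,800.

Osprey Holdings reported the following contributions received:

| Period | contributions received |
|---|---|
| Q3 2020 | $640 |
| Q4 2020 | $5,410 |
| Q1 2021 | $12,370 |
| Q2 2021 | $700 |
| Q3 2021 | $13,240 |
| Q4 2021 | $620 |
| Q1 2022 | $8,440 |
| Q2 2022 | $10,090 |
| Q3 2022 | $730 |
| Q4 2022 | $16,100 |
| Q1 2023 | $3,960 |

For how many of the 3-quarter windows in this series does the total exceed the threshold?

0

Q3 2020–Q1 2021: $640 + $5,410 + $12,370 = $18,420 (under)
Q4 2020–Q2 2021: $5,410 + $12,370 + $700 = $18,480 (under)
Q1 2021–Q3 2021: $12,370 + $700 + $13,240 = $26,310 (under)
Q2 2021–Q4 2021: $700 + $13,240 + $620 = $14,560 (under)
Q3 2021–Q1 2022: $13,240 + $620 + $8,440 = $22,300 (under)
Q4 2021–Q2 2022: $620 + $8,440 + $10,090 = $19,150 (under)
Q1 2022–Q3 2022: $8,440 + $10,090 + $730 = $19,260 (under)
Q2 2022–Q4 2022: $10,090 + $730 + $16,100 = $26,920 (under)
Q3 2022–Q1 2023: $730 + $16,100 + $3,960 = $20,790 (under)
0 windows exceed the threshold.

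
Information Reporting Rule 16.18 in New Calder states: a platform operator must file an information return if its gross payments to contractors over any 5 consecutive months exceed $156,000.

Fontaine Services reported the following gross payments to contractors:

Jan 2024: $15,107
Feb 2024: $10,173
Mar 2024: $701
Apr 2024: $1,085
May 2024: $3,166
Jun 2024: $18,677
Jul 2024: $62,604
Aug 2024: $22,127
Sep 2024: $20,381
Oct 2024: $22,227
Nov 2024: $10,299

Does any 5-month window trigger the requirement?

No

Jan 2024–May 2024: $15,107 + $10,173 + $701 + $1,085 + $3,166 = $30,232 (under)
Feb 2024–Jun 2024: $10,173 + $701 + $1,085 + $3,166 + $18,677 = $33,802 (under)
Mar 2024–Jul 2024: $701 + $1,085 + $3,166 + $18,677 + $62,604 = $86,233 (under)
Apr 2024–Aug 2024: $1,085 + $3,166 + $18,677 + $62,604 + $22,127 = $107,659 (under)
May 2024–Sep 2024: $3,166 + $18,677 + $62,604 + $22,127 + $20,381 = $126,955 (under)
Jun 2024–Oct 2024: $18,677 + $62,604 + $22,127 + $20,381 + $22,227 = $146,016 (under)
Jul 2024–Nov 2024: $62,604 + $22,127 + $20,381 + $22,227 + $10,299 = $137,638 (under)
No window exceeds $156,000.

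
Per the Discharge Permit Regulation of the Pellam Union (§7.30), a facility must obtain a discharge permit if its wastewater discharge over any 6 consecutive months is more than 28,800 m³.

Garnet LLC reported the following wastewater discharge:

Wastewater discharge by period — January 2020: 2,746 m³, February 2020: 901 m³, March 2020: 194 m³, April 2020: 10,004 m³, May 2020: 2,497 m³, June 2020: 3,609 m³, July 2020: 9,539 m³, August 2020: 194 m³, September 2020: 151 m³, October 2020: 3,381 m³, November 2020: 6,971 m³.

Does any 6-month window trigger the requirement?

No

January 2020–June 2020: 2,746 m³ + 901 m³ + 194 m³ + 10,004 m³ + 2,497 m³ + 3,609 m³ = 19,951 m³ (under)
February 2020–July 2020: 901 m³ + 194 m³ + 10,004 m³ + 2,497 m³ + 3,609 m³ + 9,539 m³ = 26,744 m³ (under)
March 2020–August 2020: 194 m³ + 10,004 m³ + 2,497 m³ + 3,609 m³ + 9,539 m³ + 194 m³ = 26,037 m³ (under)
April 2020–September 2020: 10,004 m³ + 2,497 m³ + 3,609 m³ + 9,539 m³ + 194 m³ + 151 m³ = 25,994 m³ (under)
May 2020–October 2020: 2,497 m³ + 3,609 m³ + 9,539 m³ + 194 m³ + 151 m³ + 3,381 m³ = 19,371 m³ (under)
June 2020–November 2020: 3,609 m³ + 9,539 m³ + 194 m³ + 151 m³ + 3,381 m³ + 6,971 m³ = 23,845 m³ (under)
No window exceeds 28,800 m³.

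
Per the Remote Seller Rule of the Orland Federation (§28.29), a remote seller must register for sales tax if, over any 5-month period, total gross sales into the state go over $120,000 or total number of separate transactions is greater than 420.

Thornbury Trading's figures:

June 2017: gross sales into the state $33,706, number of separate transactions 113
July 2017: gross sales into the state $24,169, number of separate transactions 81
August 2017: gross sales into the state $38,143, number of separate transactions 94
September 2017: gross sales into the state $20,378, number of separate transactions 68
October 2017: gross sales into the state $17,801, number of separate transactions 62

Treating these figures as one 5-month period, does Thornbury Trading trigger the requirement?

Yes

Total gross sales into the state: $33,706 + $24,169 + $38,143 + $20,378 + $17,801 = $134,197 (> $120,000).
Total number of separate transactions: 113 + 81 + 94 + 68 + 62 = 418 (≤ 420).
The test is 'or': at least one threshold is exceeded.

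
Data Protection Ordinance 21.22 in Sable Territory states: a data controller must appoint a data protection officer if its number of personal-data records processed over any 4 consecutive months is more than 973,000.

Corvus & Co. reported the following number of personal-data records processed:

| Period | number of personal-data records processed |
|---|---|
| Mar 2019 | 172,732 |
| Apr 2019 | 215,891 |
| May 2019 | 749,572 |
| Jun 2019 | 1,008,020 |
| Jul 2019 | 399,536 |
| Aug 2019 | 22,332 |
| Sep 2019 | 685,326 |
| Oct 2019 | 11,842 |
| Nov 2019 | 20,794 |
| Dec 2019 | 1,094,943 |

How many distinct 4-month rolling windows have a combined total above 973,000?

6

Mar 2019–Jun 2019: 172,732 + 215,891 + 749,572 + 1,008,020 = 2,146,215 (over)
Apr 2019–Jul 2019: 215,891 + 749,572 + 1,008,020 + 399,536 = 2,373,019 (over)
May 2019–Aug 2019: 749,572 + 1,008,020 + 399,536 + 22,332 = 2,179,460 (over)
Jun 2019–Sep 2019: 1,008,020 + 399,536 + 22,332 + 685,326 = 2,115,214 (over)
Jul 2019–Oct 2019: 399,536 + 22,332 + 685,326 + 11,842 = 1,119,036 (over)
Aug 2019–Nov 2019: 22,332 + 685,326 + 11,842 + 20,794 = 740,294 (under)
Sep 2019–Dec 2019: 685,326 + 11,842 + 20,794 + 1,094,943 = 1,812,905 (over)
6 windows exceed the threshold.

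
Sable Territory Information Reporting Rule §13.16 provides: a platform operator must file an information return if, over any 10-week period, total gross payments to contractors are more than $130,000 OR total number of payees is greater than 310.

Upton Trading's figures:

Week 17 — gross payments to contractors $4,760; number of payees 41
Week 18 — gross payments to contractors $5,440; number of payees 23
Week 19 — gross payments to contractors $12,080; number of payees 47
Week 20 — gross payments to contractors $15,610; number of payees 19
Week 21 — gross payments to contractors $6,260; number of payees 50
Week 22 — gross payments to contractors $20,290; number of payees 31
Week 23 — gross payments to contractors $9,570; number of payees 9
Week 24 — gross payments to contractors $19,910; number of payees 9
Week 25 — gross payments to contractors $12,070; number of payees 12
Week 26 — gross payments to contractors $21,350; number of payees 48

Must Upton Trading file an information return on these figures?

Total gross payments to contractors: $4,760 + $5,440 + $12,080 + $15,610 + $6,260 + $20,290 + $9,570 + $19,910 + $12,070 + $21,350 = $127,340 (≤ $130,000).
Total number of payees: 41 + 23 + 47 + 19 + 50 + 31 + 9 + 9 + 12 + 48 = 289 (≤ 310).
The test is 'or': neither threshold is exceeded.

No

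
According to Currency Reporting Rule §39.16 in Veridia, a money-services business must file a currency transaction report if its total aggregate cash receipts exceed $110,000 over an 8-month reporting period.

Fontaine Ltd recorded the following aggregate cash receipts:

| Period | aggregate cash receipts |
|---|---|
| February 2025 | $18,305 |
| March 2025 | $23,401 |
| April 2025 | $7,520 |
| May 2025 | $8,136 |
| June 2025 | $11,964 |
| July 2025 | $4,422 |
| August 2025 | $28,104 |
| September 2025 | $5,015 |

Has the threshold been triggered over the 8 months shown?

No

Total aggregate cash receipts: $18,305 + $23,401 + $7,520 + $8,136 + $11,964 + $4,422 + $28,104 + $5,015 = $106,867.
$106,867 ≤ $110,000, so the threshold is not exceeded.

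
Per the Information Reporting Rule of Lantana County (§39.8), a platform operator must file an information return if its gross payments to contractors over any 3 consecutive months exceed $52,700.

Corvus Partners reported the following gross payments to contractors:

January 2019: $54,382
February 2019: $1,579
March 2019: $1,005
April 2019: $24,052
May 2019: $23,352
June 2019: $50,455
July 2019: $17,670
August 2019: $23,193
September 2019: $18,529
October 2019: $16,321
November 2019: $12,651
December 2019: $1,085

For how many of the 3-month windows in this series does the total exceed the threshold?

January 2019–March 2019: $54,382 + $1,579 + $1,005 = $56,966 (over)
February 2019–April 2019: $1,579 + $1,005 + $24,052 = $26,636 (under)
March 2019–May 2019: $1,005 + $24,052 + $23,352 = $48,409 (under)
April 2019–June 2019: $24,052 + $23,352 + $50,455 = $97,859 (over)
May 2019–July 2019: $23,352 + $50,455 + $17,670 = $91,477 (over)
June 2019–August 2019: $50,455 + $17,670 + $23,193 = $91,318 (over)
July 2019–September 2019: $17,670 + $23,193 + $18,529 = $59,392 (over)
August 2019–October 2019: $23,193 + $18,529 + $16,321 = $58,043 (over)
September 2019–November 2019: $18,529 + $16,321 + $12,651 = $47,501 (under)
October 2019–December 2019: $16,321 + $12,651 + $1,085 = $30,057 (under)
6 windows exceed the threshold.

6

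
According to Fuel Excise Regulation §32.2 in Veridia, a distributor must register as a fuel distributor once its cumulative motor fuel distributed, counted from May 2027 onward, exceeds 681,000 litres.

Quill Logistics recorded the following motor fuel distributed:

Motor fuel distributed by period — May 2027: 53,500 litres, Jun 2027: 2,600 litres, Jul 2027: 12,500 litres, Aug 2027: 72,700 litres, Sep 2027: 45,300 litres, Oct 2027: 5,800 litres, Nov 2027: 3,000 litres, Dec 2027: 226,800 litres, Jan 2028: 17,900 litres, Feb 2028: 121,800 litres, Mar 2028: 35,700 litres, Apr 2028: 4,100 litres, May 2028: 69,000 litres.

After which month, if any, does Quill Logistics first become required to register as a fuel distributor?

Through May 2027: 53,500 litres
Through Jun 2027: 56,100 litres
Through Jul 2027: 68,600 litres
Through Aug 2027: 141,300 litres
Through Sep 2027: 186,600 litres
Through Oct 2027: 192,400 litres
Through Nov 2027: 195,400 litres
Through Dec 2027: 422,200 litres
Through Jan 2028: 440,100 litres
Through Feb 2028: 561,900 litres
Through Mar 2028: 597,600 litres
Through Apr 2028: 601,700 litres
Through May 2028: 670,700 litres
Final cumulative total 670,700 litres ≤ 681,000 litres; the threshold is never exceeded.

Not triggered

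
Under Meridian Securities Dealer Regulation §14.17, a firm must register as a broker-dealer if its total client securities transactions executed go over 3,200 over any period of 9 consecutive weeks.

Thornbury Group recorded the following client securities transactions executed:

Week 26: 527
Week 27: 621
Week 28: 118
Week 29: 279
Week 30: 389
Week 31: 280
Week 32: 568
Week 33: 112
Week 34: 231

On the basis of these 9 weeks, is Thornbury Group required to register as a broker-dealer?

Total client securities transactions executed: 527 + 621 + 118 + 279 + 389 + 280 + 568 + 112 + 231 = 3,125.
3,125 ≤ 3,200, so the threshold is not exceeded.

No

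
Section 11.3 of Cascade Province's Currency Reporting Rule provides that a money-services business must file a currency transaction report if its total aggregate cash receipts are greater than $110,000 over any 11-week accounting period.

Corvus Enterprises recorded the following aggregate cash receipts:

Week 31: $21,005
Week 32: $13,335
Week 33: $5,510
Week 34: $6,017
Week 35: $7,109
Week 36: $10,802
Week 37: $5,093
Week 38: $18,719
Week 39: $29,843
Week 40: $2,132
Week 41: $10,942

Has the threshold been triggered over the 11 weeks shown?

Total aggregate cash receipts: $21,005 + $13,335 + $5,510 + $6,017 + $7,109 + $10,802 + $5,093 + $18,719 + $29,843 + $2,132 + $10,942 = $130,507.
$130,507 > $110,000, so the threshold is exceeded.

Yes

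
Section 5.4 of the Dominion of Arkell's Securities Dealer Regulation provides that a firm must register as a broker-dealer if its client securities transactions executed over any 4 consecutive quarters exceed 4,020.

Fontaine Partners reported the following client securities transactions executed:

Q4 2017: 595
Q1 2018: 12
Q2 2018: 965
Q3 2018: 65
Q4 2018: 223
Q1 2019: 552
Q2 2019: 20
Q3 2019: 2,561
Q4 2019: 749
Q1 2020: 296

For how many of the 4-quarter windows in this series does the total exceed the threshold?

Q4 2017–Q3 2018: 595 + 12 + 965 + 65 = 1,637 (under)
Q1 2018–Q4 2018: 12 + 965 + 65 + 223 = 1,265 (under)
Q2 2018–Q1 2019: 965 + 65 + 223 + 552 = 1,805 (under)
Q3 2018–Q2 2019: 65 + 223 + 552 + 20 = 860 (under)
Q4 2018–Q3 2019: 223 + 552 + 20 + 2,561 = 3,356 (under)
Q1 2019–Q4 2019: 552 + 20 + 2,561 + 749 = 3,882 (under)
Q2 2019–Q1 2020: 20 + 2,561 + 749 + 296 = 3,626 (under)
0 windows exceed the threshold.

0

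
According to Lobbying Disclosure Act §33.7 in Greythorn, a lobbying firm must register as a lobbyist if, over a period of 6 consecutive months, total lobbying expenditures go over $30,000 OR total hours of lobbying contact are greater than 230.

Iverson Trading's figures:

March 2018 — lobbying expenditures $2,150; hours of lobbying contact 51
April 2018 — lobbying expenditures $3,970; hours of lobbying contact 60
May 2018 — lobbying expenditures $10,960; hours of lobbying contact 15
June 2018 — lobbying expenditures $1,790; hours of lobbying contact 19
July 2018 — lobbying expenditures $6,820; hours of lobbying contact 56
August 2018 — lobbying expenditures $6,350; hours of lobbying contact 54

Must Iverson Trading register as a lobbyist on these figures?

Total lobbying expenditures: $2,150 + $3,970 + $10,960 + $1,790 + $6,820 + $6,350 = $32,040 (> $30,000).
Total hours of lobbying contact: 51 + 60 + 15 + 19 + 56 + 54 = 255 (> 230).
The test is 'or': at least one threshold is exceeded.

Yes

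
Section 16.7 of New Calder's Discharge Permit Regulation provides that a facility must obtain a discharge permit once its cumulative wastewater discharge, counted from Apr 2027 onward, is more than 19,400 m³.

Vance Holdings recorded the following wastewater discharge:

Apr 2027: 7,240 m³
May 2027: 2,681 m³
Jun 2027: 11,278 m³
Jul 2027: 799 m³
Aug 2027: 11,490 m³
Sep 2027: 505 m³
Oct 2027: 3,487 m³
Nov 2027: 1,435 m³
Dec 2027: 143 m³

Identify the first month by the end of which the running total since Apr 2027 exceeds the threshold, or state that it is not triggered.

Jun 2027

Through Apr 2027: 7,240 m³
Through May 2027: 9,921 m³
Through Jun 2027: 21,199 m³ ← exceeds threshold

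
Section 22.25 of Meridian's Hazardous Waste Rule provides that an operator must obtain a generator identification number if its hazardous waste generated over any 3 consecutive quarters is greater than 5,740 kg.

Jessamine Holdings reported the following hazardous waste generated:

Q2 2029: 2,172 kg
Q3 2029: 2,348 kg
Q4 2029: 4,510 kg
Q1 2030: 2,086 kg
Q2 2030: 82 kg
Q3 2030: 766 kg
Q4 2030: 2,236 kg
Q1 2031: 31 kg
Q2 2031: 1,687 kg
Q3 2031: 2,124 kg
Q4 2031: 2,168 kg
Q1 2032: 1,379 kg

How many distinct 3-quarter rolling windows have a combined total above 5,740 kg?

4

Q2 2029–Q4 2029: 2,172 kg + 2,348 kg + 4,510 kg = 9,030 kg (over)
Q3 2029–Q1 2030: 2,348 kg + 4,510 kg + 2,086 kg = 8,944 kg (over)
Q4 2029–Q2 2030: 4,510 kg + 2,086 kg + 82 kg = 6,678 kg (over)
Q1 2030–Q3 2030: 2,086 kg + 82 kg + 766 kg = 2,934 kg (under)
Q2 2030–Q4 2030: 82 kg + 766 kg + 2,236 kg = 3,084 kg (under)
Q3 2030–Q1 2031: 766 kg + 2,236 kg + 31 kg = 3,033 kg (under)
Q4 2030–Q2 2031: 2,236 kg + 31 kg + 1,687 kg = 3,954 kg (under)
Q1 2031–Q3 2031: 31 kg + 1,687 kg + 2,124 kg = 3,842 kg (under)
Q2 2031–Q4 2031: 1,687 kg + 2,124 kg + 2,168 kg = 5,979 kg (over)
Q3 2031–Q1 2032: 2,124 kg + 2,168 kg + 1,379 kg = 5,671 kg (under)
4 windows exceed the threshold.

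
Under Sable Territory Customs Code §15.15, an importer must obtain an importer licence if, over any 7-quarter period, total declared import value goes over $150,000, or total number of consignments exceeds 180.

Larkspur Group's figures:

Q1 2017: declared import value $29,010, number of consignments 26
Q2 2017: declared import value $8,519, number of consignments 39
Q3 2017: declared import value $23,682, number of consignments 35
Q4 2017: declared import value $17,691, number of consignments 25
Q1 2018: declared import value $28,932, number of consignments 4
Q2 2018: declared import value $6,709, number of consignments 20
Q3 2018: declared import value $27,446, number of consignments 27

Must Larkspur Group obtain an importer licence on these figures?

Total declared import value: $29,010 + $8,519 + $23,682 + $17,691 + $28,932 + $6,709 + $27,446 = $141,989 (≤ $150,000).
Total number of consignments: 26 + 39 + 35 + 25 + 4 + 20 + 27 = 176 (≤ 180).
The test is 'or': neither threshold is exceeded.

No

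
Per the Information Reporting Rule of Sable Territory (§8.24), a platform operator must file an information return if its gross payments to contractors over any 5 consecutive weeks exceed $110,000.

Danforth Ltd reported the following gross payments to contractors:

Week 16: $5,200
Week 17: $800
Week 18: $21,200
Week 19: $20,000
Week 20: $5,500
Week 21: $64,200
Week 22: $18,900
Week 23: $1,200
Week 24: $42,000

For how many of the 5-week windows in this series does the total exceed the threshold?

Week 16–Week 20: $5,200 + $800 + $21,200 + $20,000 + $5,500 = $52,700 (under)
Week 17–Week 21: $800 + $21,200 + $20,000 + $5,500 + $64,200 = $111,700 (over)
Week 18–Week 22: $21,200 + $20,000 + $5,500 + $64,200 + $18,900 = $129,800 (over)
Week 19–Week 23: $20,000 + $5,500 + $64,200 + $18,900 + $1,200 = $109,800 (under)
Week 20–Week 24: $5,500 + $64,200 + $18,900 + $1,200 + $42,000 = $131,800 (over)
3 windows exceed the threshold.

3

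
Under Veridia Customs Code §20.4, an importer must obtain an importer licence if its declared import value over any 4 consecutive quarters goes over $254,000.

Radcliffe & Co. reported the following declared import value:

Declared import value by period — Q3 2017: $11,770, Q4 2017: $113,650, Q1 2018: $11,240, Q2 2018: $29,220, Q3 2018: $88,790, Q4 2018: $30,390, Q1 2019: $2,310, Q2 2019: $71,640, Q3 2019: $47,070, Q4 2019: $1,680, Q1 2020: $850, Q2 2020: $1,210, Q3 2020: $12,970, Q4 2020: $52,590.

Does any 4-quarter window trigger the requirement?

No

Q3 2017–Q2 2018: $11,770 + $113,650 + $11,240 + $29,220 = $165,880 (under)
Q4 2017–Q3 2018: $113,650 + $11,240 + $29,220 + $88,790 = $242,900 (under)
Q1 2018–Q4 2018: $11,240 + $29,220 + $88,790 + $30,390 = $159,640 (under)
Q2 2018–Q1 2019: $29,220 + $88,790 + $30,390 + $2,310 = $150,710 (under)
Q3 2018–Q2 2019: $88,790 + $30,390 + $2,310 + $71,640 = $193,130 (under)
Q4 2018–Q3 2019: $30,390 + $2,310 + $71,640 + $47,070 = $151,410 (under)
Q1 2019–Q4 2019: $2,310 + $71,640 + $47,070 + $1,680 = $122,700 (under)
Q2 2019–Q1 2020: $71,640 + $47,070 + $1,680 + $850 = $121,240 (under)
Q3 2019–Q2 2020: $47,070 + $1,680 + $850 + $1,210 = $50,810 (under)
Q4 2019–Q3 2020: $1,680 + $850 + $1,210 + $12,970 = $16,710 (under)
Q1 2020–Q4 2020: $850 + $1,210 + $12,970 + $52,590 = $67,620 (under)
No window exceeds $254,000.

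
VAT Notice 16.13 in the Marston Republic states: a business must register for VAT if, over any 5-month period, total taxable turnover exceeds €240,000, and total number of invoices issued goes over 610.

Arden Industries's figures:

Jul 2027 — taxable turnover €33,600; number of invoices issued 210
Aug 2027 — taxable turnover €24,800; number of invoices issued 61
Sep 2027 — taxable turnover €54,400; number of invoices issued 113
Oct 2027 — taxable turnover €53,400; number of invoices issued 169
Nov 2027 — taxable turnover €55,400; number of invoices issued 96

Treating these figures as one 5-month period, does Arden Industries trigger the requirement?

Total taxable turnover: €33,600 + €24,800 + €54,400 + €53,400 + €55,400 = €221,600 (≤ €240,000).
Total number of invoices issued: 210 + 61 + 113 + 169 + 96 = 649 (> 610).
The test is 'and': the rule requires both, and at least one is not exceeded.

No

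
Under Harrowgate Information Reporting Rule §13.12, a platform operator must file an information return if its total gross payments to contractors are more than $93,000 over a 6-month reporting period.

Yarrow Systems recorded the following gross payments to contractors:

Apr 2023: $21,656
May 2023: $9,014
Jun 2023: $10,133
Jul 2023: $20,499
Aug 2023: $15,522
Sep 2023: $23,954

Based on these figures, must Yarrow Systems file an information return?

Total gross payments to contractors: $21,656 + $9,014 + $10,133 + $20,499 + $15,522 + $23,954 = $100,778.
$100,778 > $93,000, so the threshold is exceeded.

Yes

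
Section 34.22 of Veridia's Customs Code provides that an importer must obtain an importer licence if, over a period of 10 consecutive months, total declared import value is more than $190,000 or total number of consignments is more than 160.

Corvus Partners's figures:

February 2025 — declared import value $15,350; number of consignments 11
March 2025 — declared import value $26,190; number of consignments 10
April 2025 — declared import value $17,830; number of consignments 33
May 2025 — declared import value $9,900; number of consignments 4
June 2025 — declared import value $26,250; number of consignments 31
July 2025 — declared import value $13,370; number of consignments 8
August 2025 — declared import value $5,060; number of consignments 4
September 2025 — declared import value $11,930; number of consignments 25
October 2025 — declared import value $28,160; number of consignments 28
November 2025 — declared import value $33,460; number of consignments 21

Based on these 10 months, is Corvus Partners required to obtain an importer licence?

Total declared import value: $15,350 + $26,190 + $17,830 + $9,900 + $26,250 + $13,370 + $5,060 + $11,930 + $28,160 + $33,460 = $187,500 (≤ $190,000).
Total number of consignments: 11 + 10 + 33 + 4 + 31 + 8 + 4 + 25 + 28 + 21 = 175 (> 160).
The test is 'or': at least one threshold is exceeded.

Yes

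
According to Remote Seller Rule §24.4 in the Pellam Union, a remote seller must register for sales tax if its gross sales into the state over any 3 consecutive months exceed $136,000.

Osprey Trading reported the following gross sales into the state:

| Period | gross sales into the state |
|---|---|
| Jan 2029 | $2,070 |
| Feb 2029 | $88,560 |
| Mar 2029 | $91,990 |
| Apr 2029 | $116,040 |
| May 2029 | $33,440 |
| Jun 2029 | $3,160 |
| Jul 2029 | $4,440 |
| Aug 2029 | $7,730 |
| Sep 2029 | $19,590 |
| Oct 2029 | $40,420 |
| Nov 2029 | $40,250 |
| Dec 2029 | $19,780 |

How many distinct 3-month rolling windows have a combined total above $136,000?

Jan 2029–Mar 2029: $2,070 + $88,560 + $91,990 = $182,620 (over)
Feb 2029–Apr 2029: $88,560 + $91,990 + $116,040 = $296,590 (over)
Mar 2029–May 2029: $91,990 + $116,040 + $33,440 = $241,470 (over)
Apr 2029–Jun 2029: $116,040 + $33,440 + $3,160 = $152,640 (over)
May 2029–Jul 2029: $33,440 + $3,160 + $4,440 = $41,040 (under)
Jun 2029–Aug 2029: $3,160 + $4,440 + $7,730 = $15,330 (under)
Jul 2029–Sep 2029: $4,440 + $7,730 + $19,590 = $31,760 (under)
Aug 2029–Oct 2029: $7,730 + $19,590 + $40,420 = $67,740 (under)
Sep 2029–Nov 2029: $19,590 + $40,420 + $40,250 = $100,260 (under)
Oct 2029–Dec 2029: $40,420 + $40,250 + $19,780 = $100,450 (under)
4 windows exceed the threshold.

4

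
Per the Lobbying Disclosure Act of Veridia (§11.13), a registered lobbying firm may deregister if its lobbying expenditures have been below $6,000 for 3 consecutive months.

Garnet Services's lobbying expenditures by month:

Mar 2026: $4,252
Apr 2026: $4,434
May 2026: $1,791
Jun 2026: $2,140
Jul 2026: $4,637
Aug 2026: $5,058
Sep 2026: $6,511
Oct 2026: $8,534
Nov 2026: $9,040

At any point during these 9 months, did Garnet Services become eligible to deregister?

Yes

Months below $6,000: Mar 2026, Apr 2026, May 2026, Jun 2026, Jul 2026, Aug 2026.
Longest run of consecutive months below the threshold: 6.
6 ≥ 3, so Garnet Services became eligible.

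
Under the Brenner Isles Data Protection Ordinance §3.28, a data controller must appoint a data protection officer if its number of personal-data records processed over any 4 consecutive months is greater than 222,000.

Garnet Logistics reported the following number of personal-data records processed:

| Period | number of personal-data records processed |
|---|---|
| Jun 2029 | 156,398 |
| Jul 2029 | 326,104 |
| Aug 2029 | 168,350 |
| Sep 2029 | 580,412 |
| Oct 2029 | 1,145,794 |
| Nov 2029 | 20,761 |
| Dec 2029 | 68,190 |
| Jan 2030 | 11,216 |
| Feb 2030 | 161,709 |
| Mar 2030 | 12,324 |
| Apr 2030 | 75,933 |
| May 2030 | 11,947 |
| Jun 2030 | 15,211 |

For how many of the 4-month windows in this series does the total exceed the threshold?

Jun 2029–Sep 2029: 156,398 + 326,104 + 168,350 + 580,412 = 1,231,264 (over)
Jul 2029–Oct 2029: 326,104 + 168,350 + 580,412 + 1,145,794 = 2,220,660 (over)
Aug 2029–Nov 2029: 168,350 + 580,412 + 1,145,794 + 20,761 = 1,915,317 (over)
Sep 2029–Dec 2029: 580,412 + 1,145,794 + 20,761 + 68,190 = 1,815,157 (over)
Oct 2029–Jan 2030: 1,145,794 + 20,761 + 68,190 + 11,216 = 1,245,961 (over)
Nov 2029–Feb 2030: 20,761 + 68,190 + 11,216 + 161,709 = 261,876 (over)
Dec 2029–Mar 2030: 68,190 + 11,216 + 161,709 + 12,324 = 253,439 (over)
Jan 2030–Apr 2030: 11,216 + 161,709 + 12,324 + 75,933 = 261,182 (over)
Feb 2030–May 2030: 161,709 + 12,324 + 75,933 + 11,947 = 261,913 (over)
Mar 2030–Jun 2030: 12,324 + 75,933 + 11,947 + 15,211 = 115,415 (under)
9 windows exceed the threshold.

9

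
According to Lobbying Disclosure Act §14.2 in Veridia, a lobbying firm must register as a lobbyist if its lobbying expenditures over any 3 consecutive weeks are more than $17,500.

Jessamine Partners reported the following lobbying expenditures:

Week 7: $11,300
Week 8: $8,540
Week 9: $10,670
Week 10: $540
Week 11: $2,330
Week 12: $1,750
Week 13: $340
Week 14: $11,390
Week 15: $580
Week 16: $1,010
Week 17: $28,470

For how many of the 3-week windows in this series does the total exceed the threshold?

Week 7–Week 9: $11,300 + $8,540 + $10,670 = $30,510 (over)
Week 8–Week 10: $8,540 + $10,670 + $540 = $19,750 (over)
Week 9–Week 11: $10,670 + $540 + $2,330 = $13,540 (under)
Week 10–Week 12: $540 + $2,330 + $1,750 = $4,620 (under)
Week 11–Week 13: $2,330 + $1,750 + $340 = $4,420 (under)
Week 12–Week 14: $1,750 + $340 + $11,390 = $13,480 (under)
Week 13–Week 15: $340 + $11,390 + $580 = $12,310 (under)
Week 14–Week 16: $11,390 + $580 + $1,010 = $12,980 (under)
Week 15–Week 17: $580 + $1,010 + $28,470 = $30,060 (over)
3 windows exceed the threshold.

3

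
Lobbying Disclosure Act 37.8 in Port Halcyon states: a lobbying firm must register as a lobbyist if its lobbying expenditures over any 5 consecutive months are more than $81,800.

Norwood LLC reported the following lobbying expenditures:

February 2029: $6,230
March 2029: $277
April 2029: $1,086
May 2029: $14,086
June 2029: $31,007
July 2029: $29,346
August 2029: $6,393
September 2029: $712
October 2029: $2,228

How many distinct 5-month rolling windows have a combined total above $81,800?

February 2029–June 2029: $6,230 + $277 + $1,086 + $14,086 + $31,007 = $52,686 (under)
March 2029–July 2029: $277 + $1,086 + $14,086 + $31,007 + $29,346 = $75,802 (under)
April 2029–August 2029: $1,086 + $14,086 + $31,007 + $29,346 + $6,393 = $81,918 (over)
May 2029–September 2029: $14,086 + $31,007 + $29,346 + $6,393 + $712 = $81,544 (under)
June 2029–October 2029: $31,007 + $29,346 + $6,393 + $712 + $2,228 = $69,686 (under)
1 window exceeds the threshold.

1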